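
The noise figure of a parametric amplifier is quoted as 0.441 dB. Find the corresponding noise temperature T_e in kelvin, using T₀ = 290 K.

F = 10^(0.441/10) = 1.10688
T_e = (F − 1)·T₀ = (1.10688 − 1) × 290 = 31.0 K

31.0 K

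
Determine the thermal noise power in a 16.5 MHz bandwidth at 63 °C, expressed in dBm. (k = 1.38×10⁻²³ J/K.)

T = 63 °C + 273.15 = 336.15 K
P_n = kTB = 1.38×10⁻²³ × 336.15 × 1.65×10⁷ = 7.65×10⁻¹⁴ W
In dBm: 10 log₁₀(7.65×10⁻¹⁴ / 10⁻³) = −101.2 dBm

−101.2 dBm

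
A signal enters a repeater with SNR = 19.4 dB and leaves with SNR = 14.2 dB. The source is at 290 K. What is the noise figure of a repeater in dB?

NF (dB) = SNR_in(dB) − SNR_out(dB) when the source is at T₀
NF = 19.4 − 14.2 = 5.2 dB

5.2 dB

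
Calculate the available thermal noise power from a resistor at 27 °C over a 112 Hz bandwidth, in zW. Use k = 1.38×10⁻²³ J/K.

T = 27 °C + 273.15 = 300.15 K
P_n = kTB = 1.38×10⁻²³ × 300.15 × 1.12×10² = 4.64×10⁻¹⁹ W = 464 zW

464 zW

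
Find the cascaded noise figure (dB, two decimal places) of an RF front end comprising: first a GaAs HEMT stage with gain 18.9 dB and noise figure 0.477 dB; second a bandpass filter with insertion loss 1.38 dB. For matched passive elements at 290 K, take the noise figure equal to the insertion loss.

Convert to linear (a loss of L dB is a gain of −L dB): F_i = 10^(NF_i/10), G_i = 10^(G_i,dB/10)
  Stage 1: F_1 = 10^(0.477/10) = 1.116, G_1 = 10^(18.9/10) = 77.62
  Stage 2: F_2 = 10^(1.38/10) = 1.374, G_2 = 10^(−1.38/10) = 0.7278
Friis cascade:
  F = 1.116 + (1.374 − 1)/77.62 = 1.121
NF = 10 log₁₀(1.121) = 0.50 dB

0.50 dB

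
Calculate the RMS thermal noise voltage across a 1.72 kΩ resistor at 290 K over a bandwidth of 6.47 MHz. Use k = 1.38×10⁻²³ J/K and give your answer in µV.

13.3 µV

V_n = √(4kTRB)
4kTRB = 4 × 1.38×10⁻²³ × 290 × 1.72×10³ × 6.47×10⁶ = 1.78×10⁻¹⁰ V²
V_n = √(1.78×10⁻¹⁰) = 1.33×10⁻⁵ V = 13.3 µV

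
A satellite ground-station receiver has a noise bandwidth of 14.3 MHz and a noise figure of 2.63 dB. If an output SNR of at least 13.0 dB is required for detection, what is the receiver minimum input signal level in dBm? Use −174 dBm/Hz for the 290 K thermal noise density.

−86.8 dBm

Sensitivity = −174 + 10 log₁₀(B) + NF + SNR_min
= −174 + 71.55 + 2.63 + 13.0
= −86.82 dBm → −86.8 dBm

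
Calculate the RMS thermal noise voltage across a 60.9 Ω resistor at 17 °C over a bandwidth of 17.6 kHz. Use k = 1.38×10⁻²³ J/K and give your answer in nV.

131 nV

T = 17 °C + 273.15 = 290.15 K
V_n = √(4kTRB)
4kTRB = 4 × 1.38×10⁻²³ × 290.15 × 6.09×10¹ × 1.76×10⁴ = 1.72×10⁻¹⁴ V²
V_n = √(1.72×10⁻¹⁴) = 1.31×10⁻⁷ V = 131 nV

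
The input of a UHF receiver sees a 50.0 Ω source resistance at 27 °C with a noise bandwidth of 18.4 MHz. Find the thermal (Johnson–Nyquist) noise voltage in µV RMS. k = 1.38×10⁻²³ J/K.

3.90 µV

T = 27 °C + 273.15 = 300.15 K
V_n = √(4kTRB)
4kTRB = 4 × 1.38×10⁻²³ × 300.15 × 5.00×10¹ × 1.84×10⁷ = 1.52×10⁻¹¹ V²
V_n = √(1.52×10⁻¹¹) = 3.90×10⁻⁶ V = 3.90 µV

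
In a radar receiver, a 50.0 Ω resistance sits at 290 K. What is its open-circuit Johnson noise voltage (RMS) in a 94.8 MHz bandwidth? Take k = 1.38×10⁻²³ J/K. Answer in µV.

8.71 µV

V_n = √(4kTRB)
4kTRB = 4 × 1.38×10⁻²³ × 290 × 5.00×10¹ × 9.48×10⁷ = 7.59×10⁻¹¹ V²
V_n = √(7.59×10⁻¹¹) = 8.71×10⁻⁶ V = 8.71 µV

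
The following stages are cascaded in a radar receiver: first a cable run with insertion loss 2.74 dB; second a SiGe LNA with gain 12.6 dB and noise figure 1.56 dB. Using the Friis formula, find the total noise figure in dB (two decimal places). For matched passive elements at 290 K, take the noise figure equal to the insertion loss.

4.30 dB

Convert to linear (a loss of L dB is a gain of −L dB): F_i = 10^(NF_i/10), G_i = 10^(G_i,dB/10)
  Stage 1: F_1 = 10^(2.74/10) = 1.879, G_1 = 10^(−2.74/10) = 0.5321
  Stage 2: F_2 = 10^(1.56/10) = 1.432, G_2 = 10^(12.6/10) = 18.20
Friis cascade:
  F = 1.879 + (1.432 − 1)/0.5321 = 2.692
NF = 10 log₁₀(2.692) = 4.30 dB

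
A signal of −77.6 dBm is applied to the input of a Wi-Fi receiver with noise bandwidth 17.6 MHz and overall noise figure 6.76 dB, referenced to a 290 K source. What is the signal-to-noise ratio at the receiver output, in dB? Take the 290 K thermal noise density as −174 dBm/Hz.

17.2 dB

Noise floor: N = −174 + 10 log₁₀(B) + NF
10 log₁₀(1.76×10⁷) = 72.46 dB
N = −174 + 72.46 + 6.76 = −94.78 dBm
SNR = P_sig − N = −77.6 − (−94.78) = 17.18 dB → 17.2 dB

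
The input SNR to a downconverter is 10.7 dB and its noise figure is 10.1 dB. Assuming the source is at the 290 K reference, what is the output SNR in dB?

0.6 dB

By definition F = SNR_in/SNR_out, so in dB: SNR_out = SNR_in − NF
SNR_out = 10.7 − 10.1 = 0.6 dB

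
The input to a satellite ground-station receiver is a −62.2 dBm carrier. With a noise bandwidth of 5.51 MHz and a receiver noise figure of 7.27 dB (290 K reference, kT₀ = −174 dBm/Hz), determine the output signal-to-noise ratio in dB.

37.1 dB

Noise floor: N = −174 + 10 log₁₀(B) + NF
10 log₁₀(5.51×10⁶) = 67.41 dB
N = −174 + 67.41 + 7.27 = −99.32 dBm
SNR = P_sig − N = −62.2 − (−99.32) = 37.12 dB → 37.1 dB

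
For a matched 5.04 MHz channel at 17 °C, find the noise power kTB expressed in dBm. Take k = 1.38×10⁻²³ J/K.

−107.0 dBm

T = 17 °C + 273.15 = 290.15 K
P_n = kTB = 1.38×10⁻²³ × 290.15 × 5.04×10⁶ = 2.02×10⁻¹⁴ W
In dBm: 10 log₁₀(2.02×10⁻¹⁴ / 10⁻³) = −107.0 dBm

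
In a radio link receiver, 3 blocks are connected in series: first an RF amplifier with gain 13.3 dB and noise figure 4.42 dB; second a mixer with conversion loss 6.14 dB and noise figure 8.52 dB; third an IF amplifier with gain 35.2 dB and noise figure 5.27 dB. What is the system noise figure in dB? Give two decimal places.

5.45 dB

Convert to linear (a loss of L dB is a gain of −L dB): F_i = 10^(NF_i/10), G_i = 10^(G_i,dB/10)
  Stage 1: F_1 = 10^(4.42/10) = 2.767, G_1 = 10^(13.3/10) = 21.38
  Stage 2: F_2 = 10^(8.52/10) = 7.112, G_2 = 10^(−6.14/10) = 0.2432
  Stage 3: F_3 = 10^(5.27/10) = 3.365, G_3 = 10^(35.2/10) = 3311
Friis cascade:
  F = 2.767 + (7.112 − 1)/21.38 + (3.365 − 1)/5.200 = 3.508
NF = 10 log₁₀(3.508) = 5.45 dB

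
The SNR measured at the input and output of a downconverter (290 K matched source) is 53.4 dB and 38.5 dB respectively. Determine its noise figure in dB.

14.9 dB

NF (dB) = SNR_in(dB) − SNR_out(dB) when the source is at T₀
NF = 53.4 − 38.5 = 14.9 dB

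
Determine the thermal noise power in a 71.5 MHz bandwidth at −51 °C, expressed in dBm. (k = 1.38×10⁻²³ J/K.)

−96.6 dBm

T = −51 °C + 273.15 = 222.15 K
P_n = kTB = 1.38×10⁻²³ × 222.15 × 7.15×10⁷ = 2.19×10⁻¹³ W
In dBm: 10 log₁₀(2.19×10⁻¹³ / 10⁻³) = −96.6 dBm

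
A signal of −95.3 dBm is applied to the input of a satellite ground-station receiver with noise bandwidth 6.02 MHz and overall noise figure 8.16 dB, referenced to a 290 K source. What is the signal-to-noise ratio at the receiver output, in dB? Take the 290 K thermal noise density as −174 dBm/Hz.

2.7 dB

Noise floor: N = −174 + 10 log₁₀(B) + NF
10 log₁₀(6.02×10⁶) = 67.8 dB
N = −174 + 67.8 + 8.16 = −98.04 dBm
SNR = P_sig − N = −95.3 − (−98.04) = 2.74 dB → 2.7 dB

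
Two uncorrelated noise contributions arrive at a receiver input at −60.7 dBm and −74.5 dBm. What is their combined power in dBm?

Convert to linear, add, convert back:
P₁ = 8.51×10⁻¹⁰ W, P₂ = 3.55×10⁻¹¹ W
P_tot = 8.87×10⁻¹⁰ W → 10 log₁₀(P_tot / 10⁻³) = −60.5 dBm

−60.5 dBm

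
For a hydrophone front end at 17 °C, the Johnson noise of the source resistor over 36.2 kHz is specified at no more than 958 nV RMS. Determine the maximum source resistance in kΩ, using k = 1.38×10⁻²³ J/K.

1.58 kΩ

T = 17 °C + 273.15 = 290.15 K
Johnson–Nyquist: V_n = √(4kTRB) ⇒ R = V_n² / (4kTB)
4kTB = 4 × 1.38×10⁻²³ × 290.15 × 3.62×10⁴ = 5.80×10⁻¹⁶
R = (9.58×10⁻⁷)² / 5.80×10⁻¹⁶ = 1.58×10³ Ω = 1.58 kΩ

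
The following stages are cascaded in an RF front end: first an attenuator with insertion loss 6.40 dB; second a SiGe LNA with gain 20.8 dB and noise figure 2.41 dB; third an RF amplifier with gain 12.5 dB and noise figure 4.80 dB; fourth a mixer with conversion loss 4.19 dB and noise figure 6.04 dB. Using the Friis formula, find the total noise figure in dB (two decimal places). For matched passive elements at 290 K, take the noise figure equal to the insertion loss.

8.86 dB

Convert to linear (a loss of L dB is a gain of −L dB): F_i = 10^(NF_i/10), G_i = 10^(G_i,dB/10)
  Stage 1: F_1 = 10^(6.40/10) = 4.365, G_1 = 10^(−6.40/10) = 0.2291
  Stage 2: F_2 = 10^(2.41/10) = 1.742, G_2 = 10^(20.8/10) = 120.2
  Stage 3: F_3 = 10^(4.80/10) = 3.020, G_3 = 10^(12.5/10) = 17.78
  Stage 4: F_4 = 10^(6.04/10) = 4.018, G_4 = 10^(−4.19/10) = 0.3811
Friis cascade:
  F = 4.365 + (1.742 − 1)/0.2291 + (3.020 − 1)/27.54 + (4.018 − 1)/489.8 = 7.683
NF = 10 log₁₀(7.683) = 8.86 dB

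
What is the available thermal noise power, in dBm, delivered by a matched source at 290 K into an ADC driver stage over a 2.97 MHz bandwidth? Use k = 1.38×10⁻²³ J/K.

−109.2 dBm

P_n = kTB = 1.38×10⁻²³ × 290 × 2.97×10⁶ = 1.19×10⁻¹⁴ W
In dBm: 10 log₁₀(1.19×10⁻¹⁴ / 10⁻³) = −109.2 dBm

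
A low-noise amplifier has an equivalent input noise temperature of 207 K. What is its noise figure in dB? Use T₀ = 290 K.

2.34 dB

F = 1 + T_e/T₀ = 1 + 207/290 = 1.71379
NF = 10 log₁₀(1.71379) = 2.34 dB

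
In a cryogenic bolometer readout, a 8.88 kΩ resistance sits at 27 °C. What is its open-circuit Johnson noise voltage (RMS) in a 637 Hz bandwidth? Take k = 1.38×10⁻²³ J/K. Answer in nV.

306 nV

T = 27 °C + 273.15 = 300.15 K
V_n = √(4kTRB)
4kTRB = 4 × 1.38×10⁻²³ × 300.15 × 8.88×10³ × 6.37×10² = 9.37×10⁻¹⁴ V²
V_n = √(9.37×10⁻¹⁴) = 3.06×10⁻⁷ V = 306 nV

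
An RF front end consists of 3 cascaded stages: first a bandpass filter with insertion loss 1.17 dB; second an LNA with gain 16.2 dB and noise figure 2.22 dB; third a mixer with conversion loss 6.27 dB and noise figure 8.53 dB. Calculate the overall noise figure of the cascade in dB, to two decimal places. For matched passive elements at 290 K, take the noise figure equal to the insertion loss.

Convert to linear (a loss of L dB is a gain of −L dB): F_i = 10^(NF_i/10), G_i = 10^(G_i,dB/10)
  Stage 1: F_1 = 10^(1.17/10) = 1.309, G_1 = 10^(−1.17/10) = 0.7638
  Stage 2: F_2 = 10^(2.22/10) = 1.667, G_2 = 10^(16.2/10) = 41.69
  Stage 3: F_3 = 10^(8.53/10) = 7.129, G_3 = 10^(−6.27/10) = 0.2360
Friis cascade:
  F = 1.309 + (1.667 − 1)/0.7638 + (7.129 − 1)/31.84 = 2.375
NF = 10 log₁₀(2.375) = 3.76 dB

3.76 dB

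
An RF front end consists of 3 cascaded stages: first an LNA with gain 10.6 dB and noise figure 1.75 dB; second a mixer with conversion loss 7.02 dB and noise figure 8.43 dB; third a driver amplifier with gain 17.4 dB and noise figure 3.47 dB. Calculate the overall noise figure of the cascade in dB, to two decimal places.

4.07 dB

Convert to linear (a loss of L dB is a gain of −L dB): F_i = 10^(NF_i/10), G_i = 10^(G_i,dB/10)
  Stage 1: F_1 = 10^(1.75/10) = 1.496, G_1 = 10^(10.6/10) = 11.48
  Stage 2: F_2 = 10^(8.43/10) = 6.966, G_2 = 10^(−7.02/10) = 0.1986
  Stage 3: F_3 = 10^(3.47/10) = 2.223, G_3 = 10^(17.4/10) = 54.95
Friis cascade:
  F = 1.496 + (6.966 − 1)/11.48 + (2.223 − 1)/2.280 = 2.552
NF = 10 log₁₀(2.552) = 4.07 dB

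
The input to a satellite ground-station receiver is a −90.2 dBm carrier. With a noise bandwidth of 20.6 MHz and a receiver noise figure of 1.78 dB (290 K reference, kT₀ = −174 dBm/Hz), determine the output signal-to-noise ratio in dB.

Noise floor: N = −174 + 10 log₁₀(B) + NF
10 log₁₀(2.06×10⁷) = 73.14 dB
N = −174 + 73.14 + 1.78 = −99.08 dBm
SNR = P_sig − N = −90.2 − (−99.08) = 8.88 dB → 8.9 dB

8.9 dB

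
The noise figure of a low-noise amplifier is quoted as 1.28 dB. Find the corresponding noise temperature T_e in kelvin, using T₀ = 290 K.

99.4 K

F = 10^(1.28/10) = 1.34276
T_e = (F − 1)·T₀ = (1.34276 − 1) × 290 = 99.4 K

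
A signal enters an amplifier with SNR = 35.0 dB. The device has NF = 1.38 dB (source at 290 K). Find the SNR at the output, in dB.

33.62 dB

By definition F = SNR_in/SNR_out, so in dB: SNR_out = SNR_in − NF
SNR_out = 35.0 − 1.38 = 33.62 dB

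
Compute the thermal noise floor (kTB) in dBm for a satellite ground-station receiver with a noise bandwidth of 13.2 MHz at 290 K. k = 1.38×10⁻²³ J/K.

−102.8 dBm

P_n = kTB = 1.38×10⁻²³ × 290 × 1.32×10⁷ = 5.28×10⁻¹⁴ W
In dBm: 10 log₁₀(5.28×10⁻¹⁴ / 10⁻³) = −102.8 dBm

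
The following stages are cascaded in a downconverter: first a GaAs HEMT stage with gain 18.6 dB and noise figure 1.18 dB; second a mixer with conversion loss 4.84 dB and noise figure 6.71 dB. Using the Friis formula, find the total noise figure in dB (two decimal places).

Convert to linear (a loss of L dB is a gain of −L dB): F_i = 10^(NF_i/10), G_i = 10^(G_i,dB/10)
  Stage 1: F_1 = 10^(1.18/10) = 1.312, G_1 = 10^(18.6/10) = 72.44
  Stage 2: F_2 = 10^(6.71/10) = 4.688, G_2 = 10^(−4.84/10) = 0.3281
Friis cascade:
  F = 1.312 + (4.688 − 1)/72.44 = 1.363
NF = 10 log₁₀(1.363) = 1.35 dB

1.35 dB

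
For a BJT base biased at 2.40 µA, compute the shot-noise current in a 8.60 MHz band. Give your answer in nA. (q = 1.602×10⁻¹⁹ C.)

2.57 nA

I_n = √(2qI·B)
2qI·B = 2 × 1.602×10⁻¹⁹ × 2.40×10⁻⁶ × 8.60×10⁶ = 6.61×10⁻¹⁸ A²
I_n = √(6.61×10⁻¹⁸) = 2.57×10⁻⁹ A = 2.57 nA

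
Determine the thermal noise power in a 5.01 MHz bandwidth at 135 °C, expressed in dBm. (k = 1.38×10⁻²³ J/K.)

−105.5 dBm

T = 135 °C + 273.15 = 408.15 K
P_n = kTB = 1.38×10⁻²³ × 408.15 × 5.01×10⁶ = 2.82×10⁻¹⁴ W
In dBm: 10 log₁₀(2.82×10⁻¹⁴ / 10⁻³) = −105.5 dBm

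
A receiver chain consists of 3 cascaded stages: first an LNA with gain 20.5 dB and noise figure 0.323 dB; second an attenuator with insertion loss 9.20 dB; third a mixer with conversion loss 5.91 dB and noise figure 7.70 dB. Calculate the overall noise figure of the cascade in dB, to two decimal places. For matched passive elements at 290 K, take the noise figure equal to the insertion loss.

1.77 dB

Convert to linear (a loss of L dB is a gain of −L dB): F_i = 10^(NF_i/10), G_i = 10^(G_i,dB/10)
  Stage 1: F_1 = 10^(0.323/10) = 1.077, G_1 = 10^(20.5/10) = 112.2
  Stage 2: F_2 = 10^(9.20/10) = 8.318, G_2 = 10^(−9.20/10) = 0.1202
  Stage 3: F_3 = 10^(7.70/10) = 5.888, G_3 = 10^(−5.91/10) = 0.2564
Friis cascade:
  F = 1.077 + (8.318 − 1)/112.2 + (5.888 − 1)/13.49 = 1.505
NF = 10 log₁₀(1.505) = 1.77 dB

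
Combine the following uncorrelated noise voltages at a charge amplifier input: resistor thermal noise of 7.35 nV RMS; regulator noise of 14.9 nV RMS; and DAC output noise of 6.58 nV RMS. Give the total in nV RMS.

17.9 nV

Uncorrelated sources add in power (mean-square): V_tot = √(ΣV_i²)
V_tot = √[(7.35×10⁻⁹)² + (1.49×10⁻⁸)² + (6.58×10⁻⁹)²] = 1.79×10⁻⁸ V = 17.9 nV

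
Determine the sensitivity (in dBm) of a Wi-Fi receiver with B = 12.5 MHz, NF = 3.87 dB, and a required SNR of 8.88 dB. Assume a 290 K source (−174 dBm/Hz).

−90.3 dBm

Sensitivity = −174 + 10 log₁₀(B) + NF + SNR_min
= −174 + 70.97 + 3.87 + 8.88
= −90.28 dBm → −90.3 dBm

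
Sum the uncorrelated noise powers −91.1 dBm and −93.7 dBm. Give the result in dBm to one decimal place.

−89.2 dBm

Convert to linear, add, convert back:
P₁ = 7.76×10⁻¹³ W, P₂ = 4.27×10⁻¹³ W
P_tot = 1.20×10⁻¹² W → 10 log₁₀(P_tot / 10⁻³) = −89.2 dBm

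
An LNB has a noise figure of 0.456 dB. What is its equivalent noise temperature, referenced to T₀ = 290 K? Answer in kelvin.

F = 10^(0.456/10) = 1.11071
T_e = (F − 1)·T₀ = (1.11071 − 1) × 290 = 32.1 K

32.1 K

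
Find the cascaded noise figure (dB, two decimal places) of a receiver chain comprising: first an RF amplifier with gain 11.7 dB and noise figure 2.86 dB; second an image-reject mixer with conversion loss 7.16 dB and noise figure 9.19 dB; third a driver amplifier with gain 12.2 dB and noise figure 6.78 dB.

5.74 dB

Convert to linear (a loss of L dB is a gain of −L dB): F_i = 10^(NF_i/10), G_i = 10^(G_i,dB/10)
  Stage 1: F_1 = 10^(2.86/10) = 1.932, G_1 = 10^(11.7/10) = 14.79
  Stage 2: F_2 = 10^(9.19/10) = 8.299, G_2 = 10^(−7.16/10) = 0.1923
  Stage 3: F_3 = 10^(6.78/10) = 4.764, G_3 = 10^(12.2/10) = 16.60
Friis cascade:
  F = 1.932 + (8.299 − 1)/14.79 + (4.764 − 1)/2.844 = 3.749
NF = 10 log₁₀(3.749) = 5.74 dB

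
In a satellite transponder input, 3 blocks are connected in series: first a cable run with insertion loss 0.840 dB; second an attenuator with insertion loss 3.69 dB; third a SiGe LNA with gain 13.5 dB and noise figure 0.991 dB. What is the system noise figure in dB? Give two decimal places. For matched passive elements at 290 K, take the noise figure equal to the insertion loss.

Convert to linear (a loss of L dB is a gain of −L dB): F_i = 10^(NF_i/10), G_i = 10^(G_i,dB/10)
  Stage 1: F_1 = 10^(0.840/10) = 1.213, G_1 = 10^(−0.840/10) = 0.8241
  Stage 2: F_2 = 10^(3.69/10) = 2.339, G_2 = 10^(−3.69/10) = 0.4276
  Stage 3: F_3 = 10^(0.991/10) = 1.256, G_3 = 10^(13.5/10) = 22.39
Friis cascade:
  F = 1.213 + (2.339 − 1)/0.8241 + (1.256 − 1)/0.3524 = 3.565
NF = 10 log₁₀(3.565) = 5.52 dB

5.52 dB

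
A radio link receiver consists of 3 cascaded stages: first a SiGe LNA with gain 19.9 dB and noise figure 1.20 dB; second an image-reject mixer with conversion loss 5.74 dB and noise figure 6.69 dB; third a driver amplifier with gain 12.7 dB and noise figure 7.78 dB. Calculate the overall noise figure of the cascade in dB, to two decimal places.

Convert to linear (a loss of L dB is a gain of −L dB): F_i = 10^(NF_i/10), G_i = 10^(G_i,dB/10)
  Stage 1: F_1 = 10^(1.20/10) = 1.318, G_1 = 10^(19.9/10) = 97.72
  Stage 2: F_2 = 10^(6.69/10) = 4.667, G_2 = 10^(−5.74/10) = 0.2667
  Stage 3: F_3 = 10^(7.78/10) = 5.998, G_3 = 10^(12.7/10) = 18.62
Friis cascade:
  F = 1.318 + (4.667 − 1)/97.72 + (5.998 − 1)/26.06 = 1.548
NF = 10 log₁₀(1.548) = 1.90 dB

1.90 dB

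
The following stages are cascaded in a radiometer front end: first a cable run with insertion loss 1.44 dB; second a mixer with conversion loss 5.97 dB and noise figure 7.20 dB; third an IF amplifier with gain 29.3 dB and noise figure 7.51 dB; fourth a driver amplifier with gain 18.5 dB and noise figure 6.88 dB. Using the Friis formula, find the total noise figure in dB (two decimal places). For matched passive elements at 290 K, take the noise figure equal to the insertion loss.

Convert to linear (a loss of L dB is a gain of −L dB): F_i = 10^(NF_i/10), G_i = 10^(G_i,dB/10)
  Stage 1: F_1 = 10^(1.44/10) = 1.393, G_1 = 10^(−1.44/10) = 0.7178
  Stage 2: F_2 = 10^(7.20/10) = 5.248, G_2 = 10^(−5.97/10) = 0.2529
  Stage 3: F_3 = 10^(7.51/10) = 5.636, G_3 = 10^(29.3/10) = 851.1
  Stage 4: F_4 = 10^(6.88/10) = 4.875, G_4 = 10^(18.5/10) = 70.79
Friis cascade:
  F = 1.393 + (5.248 − 1)/0.7178 + (5.636 − 1)/0.1816 + (4.875 − 1)/154.5 = 32.87
NF = 10 log₁₀(32.87) = 15.17 dB

15.17 dB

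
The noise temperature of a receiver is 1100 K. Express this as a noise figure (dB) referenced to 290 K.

6.81 dB

F = 1 + T_e/T₀ = 1 + 1100/290 = 4.7931
NF = 10 log₁₀(4.7931) = 6.81 dB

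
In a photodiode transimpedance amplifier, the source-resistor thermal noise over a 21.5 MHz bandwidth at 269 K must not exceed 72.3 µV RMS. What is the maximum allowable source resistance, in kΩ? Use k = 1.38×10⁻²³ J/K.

Johnson–Nyquist: V_n = √(4kTRB) ⇒ R = V_n² / (4kTB)
4kTB = 4 × 1.38×10⁻²³ × 269 × 2.15×10⁷ = 3.19×10⁻¹³
R = (7.23×10⁻⁵)² / 3.19×10⁻¹³ = 1.64×10⁴ Ω = 16.4 kΩ

16.4 kΩ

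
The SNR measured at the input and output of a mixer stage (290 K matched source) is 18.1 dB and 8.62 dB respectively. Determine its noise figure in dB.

9.48 dB

NF (dB) = SNR_in(dB) − SNR_out(dB) when the source is at T₀
NF = 18.1 − 8.62 = 9.48 dB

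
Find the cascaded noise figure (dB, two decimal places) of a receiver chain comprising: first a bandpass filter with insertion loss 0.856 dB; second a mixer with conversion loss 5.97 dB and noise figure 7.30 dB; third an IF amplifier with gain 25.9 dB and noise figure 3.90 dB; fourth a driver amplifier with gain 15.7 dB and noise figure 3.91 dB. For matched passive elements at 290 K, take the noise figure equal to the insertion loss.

Convert to linear (a loss of L dB is a gain of −L dB): F_i = 10^(NF_i/10), G_i = 10^(G_i,dB/10)
  Stage 1: F_1 = 10^(0.856/10) = 1.218, G_1 = 10^(−0.856/10) = 0.8211
  Stage 2: F_2 = 10^(7.30/10) = 5.370, G_2 = 10^(−5.97/10) = 0.2529
  Stage 3: F_3 = 10^(3.90/10) = 2.455, G_3 = 10^(25.9/10) = 389.0
  Stage 4: F_4 = 10^(3.91/10) = 2.460, G_4 = 10^(15.7/10) = 37.15
Friis cascade:
  F = 1.218 + (5.370 − 1)/0.8211 + (2.455 − 1)/0.2077 + (2.460 − 1)/80.80 = 13.56
NF = 10 log₁₀(13.56) = 11.32 dB

11.32 dB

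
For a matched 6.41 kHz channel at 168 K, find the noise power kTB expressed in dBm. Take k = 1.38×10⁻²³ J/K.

P_n = kTB = 1.38×10⁻²³ × 168 × 6.41×10³ = 1.49×10⁻¹⁷ W
In dBm: 10 log₁₀(1.49×10⁻¹⁷ / 10⁻³) = −138.3 dBm

−138.3 dBm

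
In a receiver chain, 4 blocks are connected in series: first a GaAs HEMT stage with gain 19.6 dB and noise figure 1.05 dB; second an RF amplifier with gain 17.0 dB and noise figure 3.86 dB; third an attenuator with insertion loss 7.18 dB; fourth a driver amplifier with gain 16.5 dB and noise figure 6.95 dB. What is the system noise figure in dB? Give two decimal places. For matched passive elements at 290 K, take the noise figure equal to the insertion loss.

Convert to linear (a loss of L dB is a gain of −L dB): F_i = 10^(NF_i/10), G_i = 10^(G_i,dB/10)
  Stage 1: F_1 = 10^(1.05/10) = 1.274, G_1 = 10^(19.6/10) = 91.20
  Stage 2: F_2 = 10^(3.86/10) = 2.432, G_2 = 10^(17.0/10) = 50.12
  Stage 3: F_3 = 10^(7.18/10) = 5.224, G_3 = 10^(−7.18/10) = 0.1914
  Stage 4: F_4 = 10^(6.95/10) = 4.955, G_4 = 10^(16.5/10) = 44.67
Friis cascade:
  F = 1.274 + (2.432 − 1)/91.20 + (5.224 − 1)/4571 + (4.955 − 1)/875.0 = 1.295
NF = 10 log₁₀(1.295) = 1.12 dB

1.12 dB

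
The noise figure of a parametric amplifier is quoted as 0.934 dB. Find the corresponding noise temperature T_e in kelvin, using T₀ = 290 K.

69.6 K

F = 10^(0.934/10) = 1.23994
T_e = (F − 1)·T₀ = (1.23994 − 1) × 290 = 69.6 K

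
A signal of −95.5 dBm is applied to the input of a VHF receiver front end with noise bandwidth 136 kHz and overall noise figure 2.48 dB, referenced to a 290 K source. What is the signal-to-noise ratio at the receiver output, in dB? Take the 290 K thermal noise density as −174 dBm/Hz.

24.7 dB

Noise floor: N = −174 + 10 log₁₀(B) + NF
10 log₁₀(1.36×10⁵) = 51.34 dB
N = −174 + 51.34 + 2.48 = −120.18 dBm
SNR = P_sig − N = −95.5 − (−120.18) = 24.68 dB → 24.7 dB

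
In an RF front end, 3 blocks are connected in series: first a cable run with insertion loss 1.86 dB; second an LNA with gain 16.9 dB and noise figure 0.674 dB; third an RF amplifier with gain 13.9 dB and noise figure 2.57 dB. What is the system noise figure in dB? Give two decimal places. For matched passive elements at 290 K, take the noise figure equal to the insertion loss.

Convert to linear (a loss of L dB is a gain of −L dB): F_i = 10^(NF_i/10), G_i = 10^(G_i,dB/10)
  Stage 1: F_1 = 10^(1.86/10) = 1.535, G_1 = 10^(−1.86/10) = 0.6516
  Stage 2: F_2 = 10^(0.674/10) = 1.168, G_2 = 10^(16.9/10) = 48.98
  Stage 3: F_3 = 10^(2.57/10) = 1.807, G_3 = 10^(13.9/10) = 24.55
Friis cascade:
  F = 1.535 + (1.168 − 1)/0.6516 + (1.807 − 1)/31.92 = 1.818
NF = 10 log₁₀(1.818) = 2.59 dB

2.59 dB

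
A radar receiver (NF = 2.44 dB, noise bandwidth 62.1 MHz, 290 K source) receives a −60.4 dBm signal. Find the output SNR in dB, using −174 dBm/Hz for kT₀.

Noise floor: N = −174 + 10 log₁₀(B) + NF
10 log₁₀(6.21×10⁷) = 77.93 dB
N = −174 + 77.93 + 2.44 = −93.63 dBm
SNR = P_sig − N = −60.4 − (−93.63) = 33.23 dB → 33.2 dB

33.2 dB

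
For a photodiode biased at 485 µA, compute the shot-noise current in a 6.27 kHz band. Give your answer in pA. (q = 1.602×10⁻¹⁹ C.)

I_n = √(2qI·B)
2qI·B = 2 × 1.602×10⁻¹⁹ × 4.85×10⁻⁴ × 6.27×10³ = 9.74×10⁻¹⁹ A²
I_n = √(9.74×10⁻¹⁹) = 9.87×10⁻¹⁰ A = 987 pA

987 pA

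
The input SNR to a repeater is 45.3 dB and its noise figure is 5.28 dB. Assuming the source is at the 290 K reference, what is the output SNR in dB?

By definition F = SNR_in/SNR_out, so in dB: SNR_out = SNR_in − NF
SNR_out = 45.3 − 5.28 = 40.02 dB

40.02 dB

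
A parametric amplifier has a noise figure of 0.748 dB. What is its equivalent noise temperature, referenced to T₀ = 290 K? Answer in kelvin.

F = 10^(0.748/10) = 1.18796
T_e = (F − 1)·T₀ = (1.18796 − 1) × 290 = 54.5 K

54.5 K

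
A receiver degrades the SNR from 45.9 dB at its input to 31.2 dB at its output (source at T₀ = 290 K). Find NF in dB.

NF (dB) = SNR_in(dB) − SNR_out(dB) when the source is at T₀
NF = 45.9 − 31.2 = 14.7 dB

14.7 dB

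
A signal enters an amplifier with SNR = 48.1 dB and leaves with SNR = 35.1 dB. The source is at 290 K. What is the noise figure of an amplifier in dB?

13.0 dB

NF (dB) = SNR_in(dB) − SNR_out(dB) when the source is at T₀
NF = 48.1 − 35.1 = 13.0 dB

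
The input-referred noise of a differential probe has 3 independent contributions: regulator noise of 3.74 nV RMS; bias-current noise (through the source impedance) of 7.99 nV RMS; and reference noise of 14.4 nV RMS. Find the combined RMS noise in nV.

Uncorrelated sources add in power (mean-square): V_tot = √(ΣV_i²)
V_tot = √[(3.74×10⁻⁹)² + (7.99×10⁻⁹)² + (1.44×10⁻⁸)²] = 1.69×10⁻⁸ V = 16.9 nV

16.9 nV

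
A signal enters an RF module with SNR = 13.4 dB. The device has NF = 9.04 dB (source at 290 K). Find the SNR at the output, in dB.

4.36 dB

By definition F = SNR_in/SNR_out, so in dB: SNR_out = SNR_in − NF
SNR_out = 13.4 − 9.04 = 4.36 dB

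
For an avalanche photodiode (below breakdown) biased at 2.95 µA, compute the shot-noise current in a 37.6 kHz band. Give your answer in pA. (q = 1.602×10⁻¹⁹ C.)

189 pA

I_n = √(2qI·B)
2qI·B = 2 × 1.602×10⁻¹⁹ × 2.95×10⁻⁶ × 3.76×10⁴ = 3.55×10⁻²⁰ A²
I_n = √(3.55×10⁻²⁰) = 1.89×10⁻¹⁰ A = 189 pA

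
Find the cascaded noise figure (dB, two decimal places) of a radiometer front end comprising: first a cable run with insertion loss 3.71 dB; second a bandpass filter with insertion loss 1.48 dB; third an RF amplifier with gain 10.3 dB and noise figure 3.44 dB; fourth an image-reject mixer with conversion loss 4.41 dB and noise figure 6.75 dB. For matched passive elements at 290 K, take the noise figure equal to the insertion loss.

Convert to linear (a loss of L dB is a gain of −L dB): F_i = 10^(NF_i/10), G_i = 10^(G_i,dB/10)
  Stage 1: F_1 = 10^(3.71/10) = 2.350, G_1 = 10^(−3.71/10) = 0.4256
  Stage 2: F_2 = 10^(1.48/10) = 1.406, G_2 = 10^(−1.48/10) = 0.7112
  Stage 3: F_3 = 10^(3.44/10) = 2.208, G_3 = 10^(10.3/10) = 10.72
  Stage 4: F_4 = 10^(6.75/10) = 4.732, G_4 = 10^(−4.41/10) = 0.3622
Friis cascade:
  F = 2.350 + (1.406 − 1)/0.4256 + (2.208 − 1)/0.3027 + (4.732 − 1)/3.243 = 8.445
NF = 10 log₁₀(8.445) = 9.27 dB

9.27 dB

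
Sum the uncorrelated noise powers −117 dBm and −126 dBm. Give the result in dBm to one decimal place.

Convert to linear, add, convert back:
P₁ = 2.00×10⁻¹⁵ W, P₂ = 2.51×10⁻¹⁶ W
P_tot = 2.25×10⁻¹⁵ W → 10 log₁₀(P_tot / 10⁻³) = −116.5 dBm

−116.5 dBm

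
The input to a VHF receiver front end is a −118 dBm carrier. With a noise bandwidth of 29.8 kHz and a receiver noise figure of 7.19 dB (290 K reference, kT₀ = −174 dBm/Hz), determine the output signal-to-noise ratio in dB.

4.1 dB

Noise floor: N = −174 + 10 log₁₀(B) + NF
10 log₁₀(2.98×10⁴) = 44.74 dB
N = −174 + 44.74 + 7.19 = −122.07 dBm
SNR = P_sig − N = −118 − (−122.07) = 4.07 dB → 4.1 dB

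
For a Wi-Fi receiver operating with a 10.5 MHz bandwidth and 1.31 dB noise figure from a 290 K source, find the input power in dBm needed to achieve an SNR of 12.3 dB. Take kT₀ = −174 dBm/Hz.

−90.2 dBm

Sensitivity = −174 + 10 log₁₀(B) + NF + SNR_min
= −174 + 70.21 + 1.31 + 12.3
= −90.18 dBm → −90.2 dBm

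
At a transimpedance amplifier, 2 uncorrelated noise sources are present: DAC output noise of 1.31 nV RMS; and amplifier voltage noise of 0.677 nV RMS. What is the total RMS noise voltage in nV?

Uncorrelated sources add in power (mean-square): V_tot = √(ΣV_i²)
V_tot = √[(1.31×10⁻⁹)² + (6.77×10⁻¹⁰)²] = 1.47×10⁻⁹ V = 1.47 nV

1.47 nV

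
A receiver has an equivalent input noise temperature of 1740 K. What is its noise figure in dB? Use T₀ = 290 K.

F = 1 + T_e/T₀ = 1 + 1740/290 = 7
NF = 10 log₁₀(7) = 8.45 dB

8.45 dB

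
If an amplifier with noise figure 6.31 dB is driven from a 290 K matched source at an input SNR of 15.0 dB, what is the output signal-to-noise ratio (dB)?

8.69 dB

By definition F = SNR_in/SNR_out, so in dB: SNR_out = SNR_in − NF
SNR_out = 15.0 − 6.31 = 8.69 dB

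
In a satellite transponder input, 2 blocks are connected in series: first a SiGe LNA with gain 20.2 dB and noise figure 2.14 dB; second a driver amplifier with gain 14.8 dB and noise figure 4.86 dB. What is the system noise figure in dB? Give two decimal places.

Convert to linear (a loss of L dB is a gain of −L dB): F_i = 10^(NF_i/10), G_i = 10^(G_i,dB/10)
  Stage 1: F_1 = 10^(2.14/10) = 1.637, G_1 = 10^(20.2/10) = 104.7
  Stage 2: F_2 = 10^(4.86/10) = 3.062, G_2 = 10^(14.8/10) = 30.20
Friis cascade:
  F = 1.637 + (3.062 − 1)/104.7 = 1.657
NF = 10 log₁₀(1.657) = 2.19 dB

2.19 dB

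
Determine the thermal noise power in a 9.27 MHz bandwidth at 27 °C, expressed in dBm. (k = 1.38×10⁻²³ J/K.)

−104.2 dBm

T = 27 °C + 273.15 = 300.15 K
P_n = kTB = 1.38×10⁻²³ × 300.15 × 9.27×10⁶ = 3.84×10⁻¹⁴ W
In dBm: 10 log₁₀(3.84×10⁻¹⁴ / 10⁻³) = −104.2 dBm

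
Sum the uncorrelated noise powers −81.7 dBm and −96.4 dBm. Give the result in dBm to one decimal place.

−81.6 dBm

Convert to linear, add, convert back:
P₁ = 6.76×10⁻¹² W, P₂ = 2.29×10⁻¹³ W
P_tot = 6.99×10⁻¹² W → 10 log₁₀(P_tot / 10⁻³) = −81.6 dBm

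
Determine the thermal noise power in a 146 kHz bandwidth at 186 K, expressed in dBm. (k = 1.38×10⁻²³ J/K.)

−124.3 dBm

P_n = kTB = 1.38×10⁻²³ × 186 × 1.46×10⁵ = 3.75×10⁻¹⁶ W
In dBm: 10 log₁₀(3.75×10⁻¹⁶ / 10⁻³) = −124.3 dBm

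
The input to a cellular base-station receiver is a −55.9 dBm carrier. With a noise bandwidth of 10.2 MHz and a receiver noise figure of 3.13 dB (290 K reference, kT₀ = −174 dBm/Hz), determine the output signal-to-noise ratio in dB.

44.9 dB

Noise floor: N = −174 + 10 log₁₀(B) + NF
10 log₁₀(1.02×10⁷) = 70.09 dB
N = −174 + 70.09 + 3.13 = −100.78 dBm
SNR = P_sig − N = −55.9 − (−100.78) = 44.88 dB → 44.9 dB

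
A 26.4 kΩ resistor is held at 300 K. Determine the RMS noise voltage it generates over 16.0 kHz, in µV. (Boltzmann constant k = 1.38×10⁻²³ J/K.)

V_n = √(4kTRB)
4kTRB = 4 × 1.38×10⁻²³ × 300 × 2.64×10⁴ × 1.60×10⁴ = 6.99×10⁻¹² V²
V_n = √(6.99×10⁻¹²) = 2.64×10⁻⁶ V = 2.64 µV

2.64 µV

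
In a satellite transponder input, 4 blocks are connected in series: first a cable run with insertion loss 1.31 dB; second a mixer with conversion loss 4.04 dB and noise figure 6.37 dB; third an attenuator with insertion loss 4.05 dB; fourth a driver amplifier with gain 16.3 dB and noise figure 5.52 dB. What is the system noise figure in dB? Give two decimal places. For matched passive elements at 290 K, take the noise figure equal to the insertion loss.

Convert to linear (a loss of L dB is a gain of −L dB): F_i = 10^(NF_i/10), G_i = 10^(G_i,dB/10)
  Stage 1: F_1 = 10^(1.31/10) = 1.352, G_1 = 10^(−1.31/10) = 0.7396
  Stage 2: F_2 = 10^(6.37/10) = 4.335, G_2 = 10^(−4.04/10) = 0.3945
  Stage 3: F_3 = 10^(4.05/10) = 2.541, G_3 = 10^(−4.05/10) = 0.3936
  Stage 4: F_4 = 10^(5.52/10) = 3.565, G_4 = 10^(16.3/10) = 42.66
Friis cascade:
  F = 1.352 + (4.335 − 1)/0.7396 + (2.541 − 1)/0.2917 + (3.565 − 1)/0.1148 = 33.48
NF = 10 log₁₀(33.48) = 15.25 dB

15.25 dB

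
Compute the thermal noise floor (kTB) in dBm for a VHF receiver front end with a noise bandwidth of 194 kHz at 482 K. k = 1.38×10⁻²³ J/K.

P_n = kTB = 1.38×10⁻²³ × 482 × 1.94×10⁵ = 1.29×10⁻¹⁵ W
In dBm: 10 log₁₀(1.29×10⁻¹⁵ / 10⁻³) = −118.9 dBm

−118.9 dBm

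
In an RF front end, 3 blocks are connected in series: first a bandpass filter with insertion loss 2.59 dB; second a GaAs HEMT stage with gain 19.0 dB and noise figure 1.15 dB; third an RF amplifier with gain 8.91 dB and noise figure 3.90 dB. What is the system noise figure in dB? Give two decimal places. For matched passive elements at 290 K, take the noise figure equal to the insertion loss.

Convert to linear (a loss of L dB is a gain of −L dB): F_i = 10^(NF_i/10), G_i = 10^(G_i,dB/10)
  Stage 1: F_1 = 10^(2.59/10) = 1.816, G_1 = 10^(−2.59/10) = 0.5508
  Stage 2: F_2 = 10^(1.15/10) = 1.303, G_2 = 10^(19.0/10) = 79.43
  Stage 3: F_3 = 10^(3.90/10) = 2.455, G_3 = 10^(8.91/10) = 7.780
Friis cascade:
  F = 1.816 + (1.303 − 1)/0.5508 + (2.455 − 1)/43.75 = 2.399
NF = 10 log₁₀(2.399) = 3.80 dB

3.80 dB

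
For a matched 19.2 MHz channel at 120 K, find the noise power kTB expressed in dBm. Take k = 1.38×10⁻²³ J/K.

−105.0 dBm

P_n = kTB = 1.38×10⁻²³ × 120 × 1.92×10⁷ = 3.18×10⁻¹⁴ W
In dBm: 10 log₁₀(3.18×10⁻¹⁴ / 10⁻³) = −105.0 dBm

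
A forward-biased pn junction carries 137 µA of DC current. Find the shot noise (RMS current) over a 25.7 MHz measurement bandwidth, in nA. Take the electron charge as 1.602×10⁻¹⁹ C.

33.6 nA

I_n = √(2qI·B)
2qI·B = 2 × 1.602×10⁻¹⁹ × 1.37×10⁻⁴ × 2.57×10⁷ = 1.13×10⁻¹⁵ A²
I_n = √(1.13×10⁻¹⁵) = 3.36×10⁻⁸ A = 33.6 nA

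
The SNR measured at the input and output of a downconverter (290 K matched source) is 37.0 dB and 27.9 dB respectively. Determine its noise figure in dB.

NF (dB) = SNR_in(dB) − SNR_out(dB) when the source is at T₀
NF = 37.0 − 27.9 = 9.1 dB

9.1 dB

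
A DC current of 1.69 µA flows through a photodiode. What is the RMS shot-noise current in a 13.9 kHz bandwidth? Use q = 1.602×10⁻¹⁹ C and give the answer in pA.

86.8 pA

I_n = √(2qI·B)
2qI·B = 2 × 1.602×10⁻¹⁹ × 1.69×10⁻⁶ × 1.39×10⁴ = 7.53×10⁻²¹ A²
I_n = √(7.53×10⁻²¹) = 8.68×10⁻¹¹ A = 86.8 pA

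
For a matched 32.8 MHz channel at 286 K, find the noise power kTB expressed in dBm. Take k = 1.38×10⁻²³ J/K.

−98.9 dBm

P_n = kTB = 1.38×10⁻²³ × 286 × 3.28×10⁷ = 1.29×10⁻¹³ W
In dBm: 10 log₁₀(1.29×10⁻¹³ / 10⁻³) = −98.9 dBm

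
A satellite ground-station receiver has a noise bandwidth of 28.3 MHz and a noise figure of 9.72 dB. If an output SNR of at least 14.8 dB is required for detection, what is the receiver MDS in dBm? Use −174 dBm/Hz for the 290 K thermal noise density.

−75.0 dBm

Sensitivity = −174 + 10 log₁₀(B) + NF + SNR_min
= −174 + 74.52 + 9.72 + 14.8
= −74.96 dBm → −75.0 dBm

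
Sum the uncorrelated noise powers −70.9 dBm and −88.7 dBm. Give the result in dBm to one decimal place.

Convert to linear, add, convert back:
P₁ = 8.13×10⁻¹¹ W, P₂ = 1.35×10⁻¹² W
P_tot = 8.26×10⁻¹¹ W → 10 log₁₀(P_tot / 10⁻³) = −70.8 dBm

−70.8 dBm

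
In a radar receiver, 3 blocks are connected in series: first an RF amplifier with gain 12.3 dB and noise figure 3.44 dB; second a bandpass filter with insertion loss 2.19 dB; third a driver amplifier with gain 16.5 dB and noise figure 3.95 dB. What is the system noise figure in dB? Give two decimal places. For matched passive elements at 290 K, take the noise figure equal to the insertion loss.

3.79 dB

Convert to linear (a loss of L dB is a gain of −L dB): F_i = 10^(NF_i/10), G_i = 10^(G_i,dB/10)
  Stage 1: F_1 = 10^(3.44/10) = 2.208, G_1 = 10^(12.3/10) = 16.98
  Stage 2: F_2 = 10^(2.19/10) = 1.656, G_2 = 10^(−2.19/10) = 0.6039
  Stage 3: F_3 = 10^(3.95/10) = 2.483, G_3 = 10^(16.5/10) = 44.67
Friis cascade:
  F = 2.208 + (1.656 − 1)/16.98 + (2.483 − 1)/10.26 = 2.391
NF = 10 log₁₀(2.391) = 3.79 dB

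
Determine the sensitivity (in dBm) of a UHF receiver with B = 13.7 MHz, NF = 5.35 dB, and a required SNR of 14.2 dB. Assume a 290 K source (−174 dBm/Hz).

−83.1 dBm

Sensitivity = −174 + 10 log₁₀(B) + NF + SNR_min
= −174 + 71.37 + 5.35 + 14.2
= −83.08 dBm → −83.1 dBm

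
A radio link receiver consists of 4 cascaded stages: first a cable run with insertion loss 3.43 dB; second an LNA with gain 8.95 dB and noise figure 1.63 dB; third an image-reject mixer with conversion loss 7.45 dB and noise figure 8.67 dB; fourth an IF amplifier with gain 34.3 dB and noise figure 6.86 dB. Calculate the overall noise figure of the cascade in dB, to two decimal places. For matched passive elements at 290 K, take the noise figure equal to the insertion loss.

10.41 dB

Convert to linear (a loss of L dB is a gain of −L dB): F_i = 10^(NF_i/10), G_i = 10^(G_i,dB/10)
  Stage 1: F_1 = 10^(3.43/10) = 2.203, G_1 = 10^(−3.43/10) = 0.4539
  Stage 2: F_2 = 10^(1.63/10) = 1.455, G_2 = 10^(8.95/10) = 7.852
  Stage 3: F_3 = 10^(8.67/10) = 7.362, G_3 = 10^(−7.45/10) = 0.1799
  Stage 4: F_4 = 10^(6.86/10) = 4.853, G_4 = 10^(34.3/10) = 2692
Friis cascade:
  F = 2.203 + (1.455 − 1)/0.4539 + (7.362 − 1)/3.565 + (4.853 − 1)/0.6412 = 11.00
NF = 10 log₁₀(11.00) = 10.41 dB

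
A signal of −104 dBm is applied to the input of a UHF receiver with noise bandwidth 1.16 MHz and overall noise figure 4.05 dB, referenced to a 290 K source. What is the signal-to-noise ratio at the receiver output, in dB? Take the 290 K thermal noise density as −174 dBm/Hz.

Noise floor: N = −174 + 10 log₁₀(B) + NF
10 log₁₀(1.16×10⁶) = 60.64 dB
N = −174 + 60.64 + 4.05 = −109.31 dBm
SNR = P_sig − N = −104 − (−109.31) = 5.31 dB → 5.3 dB

5.3 dB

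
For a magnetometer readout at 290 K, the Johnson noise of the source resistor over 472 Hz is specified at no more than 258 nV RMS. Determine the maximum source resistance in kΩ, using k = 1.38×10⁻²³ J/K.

Johnson–Nyquist: V_n = √(4kTRB) ⇒ R = V_n² / (4kTB)
4kTB = 4 × 1.38×10⁻²³ × 290 × 4.72×10² = 7.56×10⁻¹⁸
R = (2.58×10⁻⁷)² / 7.56×10⁻¹⁸ = 8.81×10³ Ω = 8.81 kΩ

8.81 kΩ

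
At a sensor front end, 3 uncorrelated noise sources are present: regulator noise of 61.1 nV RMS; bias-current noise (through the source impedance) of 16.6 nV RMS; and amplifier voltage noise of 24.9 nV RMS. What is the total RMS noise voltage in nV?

Uncorrelated sources add in power (mean-square): V_tot = √(ΣV_i²)
V_tot = √[(6.11×10⁻⁸)² + (1.66×10⁻⁸)² + (2.49×10⁻⁸)²] = 6.80×10⁻⁸ V = 68.0 nV

68.0 nV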